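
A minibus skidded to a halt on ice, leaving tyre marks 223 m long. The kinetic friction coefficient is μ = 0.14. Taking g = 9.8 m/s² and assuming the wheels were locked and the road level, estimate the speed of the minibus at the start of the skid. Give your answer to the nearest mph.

Deceleration a = μg = 0.14 × 9.8 = 1.372 m/s².
v = √(2a·d) = √(2 × 1.372 × 223) = √611.912 = 24.7369 m/s.
= 24.7369 ÷ 0.44704 = 55.335 mph.

Initial speed ≈ 55 mph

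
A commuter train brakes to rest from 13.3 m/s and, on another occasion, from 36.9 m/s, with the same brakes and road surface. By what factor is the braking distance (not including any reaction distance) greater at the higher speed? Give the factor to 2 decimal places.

Braking distance d = v²/(2a), so with a fixed, d ∝ v².
Factor = (36.9/13.3)² = 2.7744² = 7.6973.

Factor ≈ 7.70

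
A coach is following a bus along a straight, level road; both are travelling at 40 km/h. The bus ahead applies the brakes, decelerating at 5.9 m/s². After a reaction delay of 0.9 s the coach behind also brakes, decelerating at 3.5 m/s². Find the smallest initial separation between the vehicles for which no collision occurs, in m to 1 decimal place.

Minimum gap ≈ 17.2 m

40 km/h ÷ 3.6 = 11.1111 m/s.
Leader travels v²/(2a_L) = 123.457 / 11.800 = 10.462 m before stopping.
Follower covers v·t_r = 11.1111 × 0.9 = 10.000 m while reacting, then v²/(2a_F) = 123.457 / 7.000 = 17.637 m while braking, for a total of 10.000 + 17.637 = 27.637 m.
Since a_F ≤ a_L and the follower starts braking later, the follower is never slower than the leader, so the closest approach is when both have stopped.
Minimum gap = 27.637 − 10.462 = 17.175 m.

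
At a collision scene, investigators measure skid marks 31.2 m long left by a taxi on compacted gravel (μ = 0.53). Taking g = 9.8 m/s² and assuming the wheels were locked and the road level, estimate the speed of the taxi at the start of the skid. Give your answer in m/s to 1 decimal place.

Initial speed ≈ 18.0 m/s

Deceleration a = μg = 0.53 × 9.8 = 5.194 m/s².
v = √(2a·d) = √(2 × 5.194 × 31.2) = √324.106 = 18.0029 m/s.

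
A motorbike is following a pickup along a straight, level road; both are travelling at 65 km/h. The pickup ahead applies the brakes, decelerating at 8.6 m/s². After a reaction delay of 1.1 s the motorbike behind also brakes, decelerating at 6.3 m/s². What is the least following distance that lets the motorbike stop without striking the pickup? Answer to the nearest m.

Minimum gap ≈ 27 m

65 km/h ÷ 3.6 = 18.0556 m/s.
Leader travels v²/(2a_L) = 326.005 / 17.200 = 18.954 m before stopping.
Follower covers v·t_r = 18.0556 × 1.1 = 19.861 m while reacting, then v²/(2a_F) = 326.005 / 12.600 = 25.873 m while braking, for a total of 19.861 + 25.873 = 45.734 m.
Since a_F ≤ a_L and the follower starts braking later, the follower is never slower than the leader, so the closest approach is when both have stopped.
Minimum gap = 45.734 − 18.954 = 26.780 m.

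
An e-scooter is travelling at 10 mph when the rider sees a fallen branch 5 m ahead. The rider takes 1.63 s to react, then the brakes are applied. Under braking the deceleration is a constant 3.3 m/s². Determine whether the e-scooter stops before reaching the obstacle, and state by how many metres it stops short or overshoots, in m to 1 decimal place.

10 mph × 0.44704 = 4.4704 m/s.
Reaction distance = 4.4704 × 1.63 = 7.287 m.
Braking distance = v²/(2a) = 19.984 / 6.600 = 3.028 m.
Total stopping distance = 7.287 + 3.028 = 10.315 m, vs 5 m available — it cannot stop in time and overshoots by 10.315 − 5 = 5.315 m.

No — it overshoots by 5.3 m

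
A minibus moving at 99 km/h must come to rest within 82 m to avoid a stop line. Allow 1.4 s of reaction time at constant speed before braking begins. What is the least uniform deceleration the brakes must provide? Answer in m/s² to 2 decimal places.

99 km/h ÷ 3.6 = 27.5000 m/s.
Distance covered during reaction = 27.5000 × 1.4 = 38.500 m.
Distance available for braking: 82 − 38.500 = 43.500 m.
v² = 2a·d ⇒ a = v²/(2d) = 27.5000² / (2 × 43.500) = 756.250 / 87.000 = 8.6925 m/s².

Required deceleration ≈ 8.69 m/s²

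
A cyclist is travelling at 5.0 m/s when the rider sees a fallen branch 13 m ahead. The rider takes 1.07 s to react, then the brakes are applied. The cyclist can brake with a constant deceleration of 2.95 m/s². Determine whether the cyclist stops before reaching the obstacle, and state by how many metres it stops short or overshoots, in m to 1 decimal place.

Reaction distance = 5.0000 × 1.07 = 5.350 m.
Braking distance = v²/(2a) = 25.000 / 5.900 = 4.237 m.
Total stopping distance = 5.350 + 4.237 = 9.587 m, vs 13 m available — it stops with 13 − 9.587 = 3.413 m to spare.

Yes — it stops 3.4 m short of the obstacle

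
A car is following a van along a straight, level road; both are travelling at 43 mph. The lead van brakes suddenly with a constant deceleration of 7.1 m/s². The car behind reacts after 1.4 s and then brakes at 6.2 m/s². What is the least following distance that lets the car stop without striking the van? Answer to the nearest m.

Minimum gap ≈ 31 m

43 mph × 0.44704 = 19.2227 m/s.
Leader travels v²/(2a_L) = 369.512 / 14.200 = 26.022 m before stopping.
Follower covers v·t_r = 19.2227 × 1.4 = 26.912 m while reacting, then v²/(2a_F) = 369.512 / 12.400 = 29.799 m while braking, for a total of 26.912 + 29.799 = 56.711 m.
Since a_F ≤ a_L and the follower starts braking later, the follower is never slower than the leader, so the closest approach is when both have stopped.
Minimum gap = 56.711 − 26.022 = 30.689 m.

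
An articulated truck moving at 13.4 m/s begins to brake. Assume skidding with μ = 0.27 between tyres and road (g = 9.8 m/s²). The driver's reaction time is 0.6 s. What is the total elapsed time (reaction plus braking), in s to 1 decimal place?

a = μg = 0.27 × 9.8 = 2.646 m/s².
Braking time = v/a = 13.4000 / 2.646 = 5.064 s.
Total = 0.6 + 5.064 = 5.664 s.

Total time ≈ 5.7 s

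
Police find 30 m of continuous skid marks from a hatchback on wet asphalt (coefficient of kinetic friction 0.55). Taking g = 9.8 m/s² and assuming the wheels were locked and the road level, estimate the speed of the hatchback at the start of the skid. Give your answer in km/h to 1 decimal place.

Initial speed ≈ 64.7 km/h

Deceleration a = μg = 0.55 × 9.8 = 5.390 m/s².
v = √(2a·d) = √(2 × 5.390 × 30) = √323.400 = 17.9833 m/s.
= 17.9833 × 3.6 = 64.740 km/h.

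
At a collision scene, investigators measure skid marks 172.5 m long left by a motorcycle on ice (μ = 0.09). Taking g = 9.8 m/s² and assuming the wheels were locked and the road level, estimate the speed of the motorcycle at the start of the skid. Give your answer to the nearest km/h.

Initial speed ≈ 63 km/h

Deceleration a = μg = 0.09 × 9.8 = 0.882 m/s².
v = √(2a·d) = √(2 × 0.882 × 172.5) = √304.290 = 17.4439 m/s.
= 17.4439 × 3.6 = 62.798 km/h.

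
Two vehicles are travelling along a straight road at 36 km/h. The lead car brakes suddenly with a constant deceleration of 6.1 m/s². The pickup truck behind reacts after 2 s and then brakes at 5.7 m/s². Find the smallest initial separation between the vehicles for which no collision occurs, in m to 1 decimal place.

36 km/h ÷ 3.6 = 10.0000 m/s.
Leader travels v²/(2a_L) = 100.000 / 12.200 = 8.197 m before stopping.
Follower covers v·t_r = 10.0000 × 2 = 20.000 m while reacting, then v²/(2a_F) = 100.000 / 11.400 = 8.772 m while braking, for a total of 20.000 + 8.772 = 28.772 m.
Since a_F ≤ a_L and the follower starts braking later, the follower is never slower than the leader, so the closest approach is when both have stopped.
Minimum gap = 28.772 − 8.197 = 20.575 m.

Minimum gap ≈ 20.6 m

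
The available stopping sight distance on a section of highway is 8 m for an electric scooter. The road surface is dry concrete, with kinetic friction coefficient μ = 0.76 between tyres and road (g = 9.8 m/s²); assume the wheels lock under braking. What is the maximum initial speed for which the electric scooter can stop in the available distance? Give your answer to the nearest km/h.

a = μg = 0.76 × 9.8 = 7.448 m/s².
v²/(2a) = d ⇒ v = √(2 × 7.448 × 8) = √119.17 = 10.9165 m/s.
10.9165 m/s × 3.6 = 39.299 km/h.

Maximum speed ≈ 39 km/h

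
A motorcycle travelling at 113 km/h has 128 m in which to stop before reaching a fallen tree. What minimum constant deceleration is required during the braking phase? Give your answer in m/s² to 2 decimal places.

113 km/h ÷ 3.6 = 31.3889 m/s.
v² = 2a·d ⇒ a = v²/(2d) = 31.3889² / (2 × 128.000) = 985.263 / 256.000 = 3.8487 m/s².

Required deceleration ≈ 3.85 m/s²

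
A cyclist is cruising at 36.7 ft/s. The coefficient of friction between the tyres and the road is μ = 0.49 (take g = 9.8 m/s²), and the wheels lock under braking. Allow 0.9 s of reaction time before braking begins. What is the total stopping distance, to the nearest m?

Total stopping distance ≈ 23 m

36.7 ft/s × 0.3048 = 11.1862 m/s.
a = μg = 0.49 × 9.8 = 4.802 m/s².
Reaction distance = v·t_r = 11.1862 × 0.9 = 10.068 m.
Braking distance = v²/(2a) = 11.1862² / (2 × 4.802) = 125.131 / 9.604 = 13.029 m.
Total = 10.068 + 13.029 = 23.097 m.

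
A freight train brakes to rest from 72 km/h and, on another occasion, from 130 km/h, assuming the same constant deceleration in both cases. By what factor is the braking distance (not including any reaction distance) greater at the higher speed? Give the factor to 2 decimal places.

Braking distance d = v²/(2a), so with a fixed, d ∝ v².
Factor = (130/72)² = 1.8056² = 3.2602.

Factor ≈ 3.26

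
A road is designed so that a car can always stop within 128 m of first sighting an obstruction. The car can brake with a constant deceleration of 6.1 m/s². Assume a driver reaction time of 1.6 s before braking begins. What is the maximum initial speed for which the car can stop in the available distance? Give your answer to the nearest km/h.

Maximum speed ≈ 111 km/h

Stopping distance: v·t_r + v²/(2a) = 128 with t_r = 1.6 s and a = 6.100 m/s².
So v² + 19.520 v − 1561.60 = 0.
Positive root: v = −a·t_r + √((a·t_r)² + 2a·d) = −9.760 + √(95.258 + 1561.60) = 30.9445 m/s.
30.9445 m/s × 3.6 = 111.400 km/h.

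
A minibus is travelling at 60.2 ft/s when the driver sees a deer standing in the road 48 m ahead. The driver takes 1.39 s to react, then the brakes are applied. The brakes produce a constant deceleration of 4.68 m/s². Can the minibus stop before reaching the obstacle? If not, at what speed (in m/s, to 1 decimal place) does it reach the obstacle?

No — it strikes the obstacle at 11.2 m/s

60.2 ft/s × 0.3048 = 18.3490 m/s.
Reaction distance = 18.3490 × 1.39 = 25.505 m.
Braking distance needed to stop: v²/(2a) = 336.686 / 9.360 = 35.971 m, so total needed = 25.505 + 35.971 = 61.476 m > 48 m — it cannot stop.
Distance remaining when braking begins: 48 − 25.505 = 22.495 m.
v² = v₀² − 2a·d = 336.686 − 2 × 4.680 × 22.495 = 126.133 m²/s².
v = √126.133 = 11.231 m/s.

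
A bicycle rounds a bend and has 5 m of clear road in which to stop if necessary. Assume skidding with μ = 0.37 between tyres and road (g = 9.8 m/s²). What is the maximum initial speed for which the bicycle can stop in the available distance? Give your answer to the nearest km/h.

a = μg = 0.37 × 9.8 = 3.626 m/s².
v²/(2a) = d ⇒ v = √(2 × 3.626 × 5) = √36.26 = 6.0216 m/s.
6.0216 m/s × 3.6 = 21.678 km/h.

Maximum speed ≈ 22 km/h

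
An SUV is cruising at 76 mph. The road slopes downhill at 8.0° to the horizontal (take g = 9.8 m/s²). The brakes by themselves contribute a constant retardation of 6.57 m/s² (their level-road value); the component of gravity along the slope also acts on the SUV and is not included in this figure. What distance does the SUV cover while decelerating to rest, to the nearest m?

Braking distance ≈ 111 m

76 mph × 0.44704 = 33.9750 m/s.
Gravity along the downhill slope reduces the braking deceleration: a_eff = 6.570 − 9.8·sin 8.0° = 6.570 − 1.364 = 5.206 m/s².
Braking distance = v²/(2a) = 33.9750² / (2 × 5.206) = 1154.301 / 10.412 = 110.863 m.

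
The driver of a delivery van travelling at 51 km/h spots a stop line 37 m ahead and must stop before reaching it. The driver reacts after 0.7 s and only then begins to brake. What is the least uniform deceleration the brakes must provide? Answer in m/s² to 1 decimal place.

Required deceleration ≈ 3.7 m/s²

51 km/h ÷ 3.6 = 14.1667 m/s.
Distance covered during reaction = 14.1667 × 0.7 = 9.917 m.
Distance available for braking: 37 − 9.917 = 27.083 m.
v² = 2a·d ⇒ a = v²/(2d) = 14.1667² / (2 × 27.083) = 200.695 / 54.166 = 3.7052 m/s².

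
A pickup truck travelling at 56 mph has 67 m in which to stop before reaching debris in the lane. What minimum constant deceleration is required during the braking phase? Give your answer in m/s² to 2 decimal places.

Required deceleration ≈ 4.68 m/s²

56 mph × 0.44704 = 25.0342 m/s.
v² = 2a·d ⇒ a = v²/(2d) = 25.0342² / (2 × 67.000) = 626.711 / 134.000 = 4.6769 m/s².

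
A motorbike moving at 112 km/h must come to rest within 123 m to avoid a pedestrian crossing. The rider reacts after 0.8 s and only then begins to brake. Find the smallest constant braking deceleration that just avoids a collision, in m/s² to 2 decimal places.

Required deceleration ≈ 4.93 m/s²

112 km/h ÷ 3.6 = 31.1111 m/s.
Distance covered during reaction = 31.1111 × 0.8 = 24.889 m.
Distance available for braking: 123 − 24.889 = 98.111 m.
v² = 2a·d ⇒ a = v²/(2d) = 31.1111² / (2 × 98.111) = 967.901 / 196.222 = 4.9327 m/s².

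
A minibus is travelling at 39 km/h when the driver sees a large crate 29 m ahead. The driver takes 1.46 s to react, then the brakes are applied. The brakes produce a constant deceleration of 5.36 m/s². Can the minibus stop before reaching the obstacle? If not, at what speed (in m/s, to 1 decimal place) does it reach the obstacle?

39 km/h ÷ 3.6 = 10.8333 m/s.
Reaction distance = 10.8333 × 1.46 = 15.817 m.
Braking distance = v²/(2a) = 117.360 / 10.720 = 10.948 m.
Total stopping distance = 15.817 + 10.948 = 26.765 m, vs 29 m available — it stops with 29 − 26.765 = 2.235 m to spare.

Yes — it stops about 2.2 m short of the obstacle, so it never reaches it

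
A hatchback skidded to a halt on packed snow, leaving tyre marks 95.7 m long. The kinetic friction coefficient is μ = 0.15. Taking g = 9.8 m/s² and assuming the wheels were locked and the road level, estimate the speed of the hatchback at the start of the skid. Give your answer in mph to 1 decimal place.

Deceleration a = μg = 0.15 × 9.8 = 1.470 m/s².
v = √(2a·d) = √(2 × 1.470 × 95.7) = √281.358 = 16.7737 m/s.
= 16.7737 ÷ 0.44704 = 37.522 mph.

Initial speed ≈ 37.5 mph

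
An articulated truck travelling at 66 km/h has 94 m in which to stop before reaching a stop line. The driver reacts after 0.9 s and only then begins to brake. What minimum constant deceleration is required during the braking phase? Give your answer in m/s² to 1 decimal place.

Required deceleration ≈ 2.2 m/s²

66 km/h ÷ 3.6 = 18.3333 m/s.
Distance covered during reaction = 18.3333 × 0.9 = 16.500 m.
Distance available for braking: 94 − 16.500 = 77.500 m.
v² = 2a·d ⇒ a = v²/(2d) = 18.3333² / (2 × 77.500) = 336.110 / 155.000 = 2.1685 m/s².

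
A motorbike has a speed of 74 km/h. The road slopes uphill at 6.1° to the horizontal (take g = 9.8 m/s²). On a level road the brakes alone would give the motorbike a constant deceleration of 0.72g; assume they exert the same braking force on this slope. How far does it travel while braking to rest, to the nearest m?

74 km/h ÷ 3.6 = 20.5556 m/s.
a = 0.72 × 9.8 = 7.056 m/s².
Gravity along the uphill slope adds to the braking deceleration: a_eff = 7.056 + 9.8·sin 6.1° = 7.056 + 1.041 = 8.097 m/s².
Braking distance = v²/(2a) = 20.5556² / (2 × 8.097) = 422.533 / 16.194 = 26.092 m.

Braking distance ≈ 26 m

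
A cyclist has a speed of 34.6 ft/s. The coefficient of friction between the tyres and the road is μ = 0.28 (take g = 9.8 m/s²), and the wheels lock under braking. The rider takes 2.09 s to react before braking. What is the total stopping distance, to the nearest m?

Total stopping distance ≈ 42 m

34.6 ft/s × 0.3048 = 10.5461 m/s.
a = μg = 0.28 × 9.8 = 2.744 m/s².
Reaction distance = v·t_r = 10.5461 × 2.09 = 22.041 m.
Braking distance = v²/(2a) = 10.5461² / (2 × 2.744) = 111.220 / 5.488 = 20.266 m.
Total = 22.041 + 20.266 = 42.307 m.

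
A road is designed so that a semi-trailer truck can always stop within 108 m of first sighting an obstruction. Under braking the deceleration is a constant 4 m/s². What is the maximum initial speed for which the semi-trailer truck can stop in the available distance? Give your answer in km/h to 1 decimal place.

Maximum speed ≈ 105.8 km/h

v²/(2a) = d ⇒ v = √(2 × 4.000 × 108) = √864.00 = 29.3939 m/s.
29.3939 m/s × 3.6 = 105.818 km/h.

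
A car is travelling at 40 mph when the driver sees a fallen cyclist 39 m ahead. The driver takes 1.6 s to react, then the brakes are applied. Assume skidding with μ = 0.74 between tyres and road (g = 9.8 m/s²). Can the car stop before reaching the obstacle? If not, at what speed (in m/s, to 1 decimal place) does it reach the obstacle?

No — it strikes the obstacle at 13.0 m/s

40 mph × 0.44704 = 17.8816 m/s.
a = μg = 0.74 × 9.8 = 7.252 m/s².
Reaction distance = 17.8816 × 1.6 = 28.611 m.
Braking distance needed to stop: v²/(2a) = 319.752 / 14.504 = 22.046 m, so total needed = 28.611 + 22.046 = 50.657 m > 39 m — it cannot stop.
Distance remaining when braking begins: 39 − 28.611 = 10.389 m.
v² = v₀² − 2a·d = 319.752 − 2 × 7.252 × 10.389 = 169.070 m²/s².
v = √169.070 = 13.003 m/s.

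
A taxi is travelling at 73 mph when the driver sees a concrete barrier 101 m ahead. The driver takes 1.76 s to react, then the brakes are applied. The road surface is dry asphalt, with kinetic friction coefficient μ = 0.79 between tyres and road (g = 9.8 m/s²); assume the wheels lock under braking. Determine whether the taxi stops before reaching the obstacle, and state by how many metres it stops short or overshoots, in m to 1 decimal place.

No — it overshoots by 25.2 m

73 mph × 0.44704 = 32.6339 m/s.
a = μg = 0.79 × 9.8 = 7.742 m/s².
Reaction distance = 32.6339 × 1.76 = 57.436 m.
Braking distance = v²/(2a) = 1064.971 / 15.484 = 68.779 m.
Total stopping distance = 57.436 + 68.779 = 126.215 m, vs 101 m available — it cannot stop in time and overshoots by 126.215 − 101 = 25.215 m.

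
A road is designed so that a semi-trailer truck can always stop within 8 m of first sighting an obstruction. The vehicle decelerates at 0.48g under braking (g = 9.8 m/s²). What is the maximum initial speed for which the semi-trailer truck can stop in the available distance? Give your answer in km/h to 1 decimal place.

a = 0.48 × 9.8 = 4.704 m/s².
v²/(2a) = d ⇒ v = √(2 × 4.704 × 8) = √75.26 = 8.6753 m/s.
8.6753 m/s × 3.6 = 31.231 km/h.

Maximum speed ≈ 31.2 km/h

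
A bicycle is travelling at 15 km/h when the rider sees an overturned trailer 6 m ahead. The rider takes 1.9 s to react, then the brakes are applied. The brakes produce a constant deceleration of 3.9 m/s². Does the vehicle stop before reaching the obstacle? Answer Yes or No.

15 km/h ÷ 3.6 = 4.1667 m/s.
Reaction distance = 4.1667 × 1.9 = 7.917 m.
Braking distance = v²/(2a) = 17.361 / 7.800 = 2.226 m.
Total stopping distance = 7.917 + 2.226 = 10.143 m, vs 6 m available — it cannot stop in time and overshoots by 10.143 − 6 = 4.143 m.

No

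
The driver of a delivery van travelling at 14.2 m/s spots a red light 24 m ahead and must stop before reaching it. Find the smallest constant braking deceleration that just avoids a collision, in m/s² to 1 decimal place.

v² = 2a·d ⇒ a = v²/(2d) = 14.2000² / (2 × 24.000) = 201.640 / 48.000 = 4.2008 m/s².

Required deceleration ≈ 4.2 m/s²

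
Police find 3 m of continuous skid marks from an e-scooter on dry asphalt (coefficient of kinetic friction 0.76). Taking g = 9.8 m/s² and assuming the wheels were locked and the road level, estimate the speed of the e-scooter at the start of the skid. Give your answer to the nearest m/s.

Deceleration a = μg = 0.76 × 9.8 = 7.448 m/s².
v = √(2a·d) = √(2 × 7.448 × 3) = √44.688 = 6.6849 m/s.

Initial speed ≈ 7 m/s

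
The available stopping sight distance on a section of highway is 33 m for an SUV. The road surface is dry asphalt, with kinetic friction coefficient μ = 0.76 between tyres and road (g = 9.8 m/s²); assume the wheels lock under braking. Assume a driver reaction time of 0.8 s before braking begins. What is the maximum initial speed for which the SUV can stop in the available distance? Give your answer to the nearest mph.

Maximum speed ≈ 38 mph

a = μg = 0.76 × 9.8 = 7.448 m/s².
Stopping distance: v·t_r + v²/(2a) = 33 with t_r = 0.8 s and a = 7.448 m/s².
So v² + 11.917 v − 491.57 = 0.
Positive root: v = −a·t_r + √((a·t_r)² + 2a·d) = −5.958 + √(35.498 + 491.57) = 17.0000 m/s.
17.0000 m/s ÷ 0.44704 = 38.028 mph.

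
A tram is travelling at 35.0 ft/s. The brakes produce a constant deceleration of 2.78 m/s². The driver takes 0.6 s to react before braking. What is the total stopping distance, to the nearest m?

Total stopping distance ≈ 27 m

35 ft/s × 0.3048 = 10.6680 m/s.
Reaction distance = v·t_r = 10.6680 × 0.6 = 6.401 m.
Braking distance = v²/(2a) = 10.6680² / (2 × 2.780) = 113.806 / 5.560 = 20.469 m.
Total = 6.401 + 20.469 = 26.870 m.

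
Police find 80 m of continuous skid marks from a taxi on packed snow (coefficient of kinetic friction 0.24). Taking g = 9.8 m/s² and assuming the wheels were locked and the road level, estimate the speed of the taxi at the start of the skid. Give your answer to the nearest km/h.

Deceleration a = μg = 0.24 × 9.8 = 2.352 m/s².
v = √(2a·d) = √(2 × 2.352 × 80) = √376.320 = 19.3990 m/s.
= 19.3990 × 3.6 = 69.836 km/h.

Initial speed ≈ 70 km/h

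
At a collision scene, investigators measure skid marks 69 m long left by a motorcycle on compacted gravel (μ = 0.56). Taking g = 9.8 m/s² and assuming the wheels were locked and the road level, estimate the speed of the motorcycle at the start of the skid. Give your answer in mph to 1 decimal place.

Initial speed ≈ 61.6 mph

Deceleration a = μg = 0.56 × 9.8 = 5.488 m/s².
v = √(2a·d) = √(2 × 5.488 × 69) = √757.344 = 27.5199 m/s.
= 27.5199 ÷ 0.44704 = 61.560 mph.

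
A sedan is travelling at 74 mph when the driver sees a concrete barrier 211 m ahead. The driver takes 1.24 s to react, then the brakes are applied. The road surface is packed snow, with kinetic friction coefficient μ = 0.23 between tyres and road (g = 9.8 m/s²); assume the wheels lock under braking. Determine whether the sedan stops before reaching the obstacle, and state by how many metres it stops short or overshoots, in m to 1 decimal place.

74 mph × 0.44704 = 33.0810 m/s.
a = μg = 0.23 × 9.8 = 2.254 m/s².
Reaction distance = 33.0810 × 1.24 = 41.020 m.
Braking distance = v²/(2a) = 1094.353 / 4.508 = 242.758 m.
Total stopping distance = 41.020 + 242.758 = 283.778 m, vs 211 m available — it cannot stop in time and overshoots by 283.778 − 211 = 72.778 m.

No — it overshoots by 72.8 m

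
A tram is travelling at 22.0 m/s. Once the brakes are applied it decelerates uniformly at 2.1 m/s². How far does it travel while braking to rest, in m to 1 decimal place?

Braking distance = v²/(2a) = 22.0000² / (2 × 2.100) = 484.000 / 4.200 = 115.238 m.

Braking distance ≈ 115.2 m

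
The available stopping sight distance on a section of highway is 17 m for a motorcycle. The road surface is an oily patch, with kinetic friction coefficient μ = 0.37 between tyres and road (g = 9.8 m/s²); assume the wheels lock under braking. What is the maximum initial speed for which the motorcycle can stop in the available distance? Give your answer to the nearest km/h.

a = μg = 0.37 × 9.8 = 3.626 m/s².
v²/(2a) = d ⇒ v = √(2 × 3.626 × 17) = √123.28 = 11.1032 m/s.
11.1032 m/s × 3.6 = 39.972 km/h.

Maximum speed ≈ 40 km/h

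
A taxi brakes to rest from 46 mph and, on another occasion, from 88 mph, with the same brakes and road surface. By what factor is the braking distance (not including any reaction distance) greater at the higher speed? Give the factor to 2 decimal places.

Factor ≈ 3.66

Braking distance d = v²/(2a), so with a fixed, d ∝ v².
Factor = (88/46)² = 1.9130² = 3.6596.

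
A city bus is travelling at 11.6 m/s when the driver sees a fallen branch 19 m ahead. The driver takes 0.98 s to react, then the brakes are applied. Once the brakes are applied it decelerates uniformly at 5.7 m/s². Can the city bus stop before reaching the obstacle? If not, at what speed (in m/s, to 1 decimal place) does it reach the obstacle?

Reaction distance = 11.6000 × 0.98 = 11.368 m.
Braking distance needed to stop: v²/(2a) = 134.560 / 11.400 = 11.804 m, so total needed = 11.368 + 11.804 = 23.172 m > 19 m — it cannot stop.
Distance remaining when braking begins: 19 − 11.368 = 7.632 m.
v² = v₀² − 2a·d = 134.560 − 2 × 5.700 × 7.632 = 47.555 m²/s².
v = √47.555 = 6.896 m/s.

No — it strikes the obstacle at 6.9 m/s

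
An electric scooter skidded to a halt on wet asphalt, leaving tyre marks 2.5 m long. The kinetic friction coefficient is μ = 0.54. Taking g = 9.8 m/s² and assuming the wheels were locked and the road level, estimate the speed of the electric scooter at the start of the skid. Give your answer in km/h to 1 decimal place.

Initial speed ≈ 18.5 km/h

Deceleration a = μg = 0.54 × 9.8 = 5.292 m/s².
v = √(2a·d) = √(2 × 5.292 × 2.5) = √26.460 = 5.1439 m/s.
= 5.1439 × 3.6 = 18.518 km/h.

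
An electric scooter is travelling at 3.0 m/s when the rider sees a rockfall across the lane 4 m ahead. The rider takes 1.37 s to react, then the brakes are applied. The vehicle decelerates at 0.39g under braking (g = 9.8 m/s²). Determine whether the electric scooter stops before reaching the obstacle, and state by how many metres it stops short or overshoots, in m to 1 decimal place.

No — it overshoots by 1.3 m

a = 0.39 × 9.8 = 3.822 m/s².
Reaction distance = 3.0000 × 1.37 = 4.110 m.
Braking distance = v²/(2a) = 9.000 / 7.644 = 1.177 m.
Total stopping distance = 4.110 + 1.177 = 5.287 m, vs 4 m available — it cannot stop in time and overshoots by 5.287 − 4 = 1.287 m.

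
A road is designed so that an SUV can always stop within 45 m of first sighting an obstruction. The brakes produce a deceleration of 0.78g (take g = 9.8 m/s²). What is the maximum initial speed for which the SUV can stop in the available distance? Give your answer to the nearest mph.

Maximum speed ≈ 59 mph

a = 0.78 × 9.8 = 7.644 m/s².
v²/(2a) = d ⇒ v = √(2 × 7.644 × 45) = √687.96 = 26.2290 m/s.
26.2290 m/s ÷ 0.44704 = 58.673 mph.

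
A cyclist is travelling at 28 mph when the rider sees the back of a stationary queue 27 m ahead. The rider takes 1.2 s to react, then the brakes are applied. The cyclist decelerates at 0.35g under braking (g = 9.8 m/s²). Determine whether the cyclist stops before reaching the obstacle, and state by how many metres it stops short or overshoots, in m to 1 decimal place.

No — it overshoots by 10.9 m

28 mph × 0.44704 = 12.5171 m/s.
a = 0.35 × 9.8 = 3.430 m/s².
Reaction distance = 12.5171 × 1.2 = 15.021 m.
Braking distance = v²/(2a) = 156.678 / 6.860 = 22.839 m.
Total stopping distance = 15.021 + 22.839 = 37.860 m, vs 27 m available — it cannot stop in time and overshoots by 37.860 − 27 = 10.860 m.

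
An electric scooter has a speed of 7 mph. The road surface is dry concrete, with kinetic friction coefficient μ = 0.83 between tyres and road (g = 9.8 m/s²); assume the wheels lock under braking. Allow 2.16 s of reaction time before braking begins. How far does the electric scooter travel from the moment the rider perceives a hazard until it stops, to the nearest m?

Total stopping distance ≈ 7 m

7 mph × 0.44704 = 3.1293 m/s.
a = μg = 0.83 × 9.8 = 8.134 m/s².
Reaction distance = v·t_r = 3.1293 × 2.16 = 6.759 m.
Braking distance = v²/(2a) = 3.1293² / (2 × 8.134) = 9.793 / 16.268 = 0.602 m.
Total = 6.759 + 0.602 = 7.361 m.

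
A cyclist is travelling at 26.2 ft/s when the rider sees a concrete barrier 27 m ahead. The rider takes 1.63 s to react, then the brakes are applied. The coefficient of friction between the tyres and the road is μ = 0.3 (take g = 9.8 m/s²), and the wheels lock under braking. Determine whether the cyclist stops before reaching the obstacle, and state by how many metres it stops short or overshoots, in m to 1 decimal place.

Yes — it stops 3.1 m short of the obstacle

26.2 ft/s × 0.3048 = 7.9858 m/s.
a = μg = 0.3 × 9.8 = 2.940 m/s².
Reaction distance = 7.9858 × 1.63 = 13.017 m.
Braking distance = v²/(2a) = 63.773 / 5.880 = 10.846 m.
Total stopping distance = 13.017 + 10.846 = 23.863 m, vs 27 m available — it stops with 27 − 23.863 = 3.137 m to spare.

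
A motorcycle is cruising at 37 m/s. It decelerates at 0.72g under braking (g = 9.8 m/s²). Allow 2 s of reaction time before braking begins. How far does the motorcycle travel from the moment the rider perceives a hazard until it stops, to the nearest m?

Total stopping distance ≈ 171 m

a = 0.72 × 9.8 = 7.056 m/s².
Reaction distance = v·t_r = 37.0000 × 2 = 74.000 m.
Braking distance = v²/(2a) = 37.0000² / (2 × 7.056) = 1369.000 / 14.112 = 97.010 m.
Total = 74.000 + 97.010 = 171.010 m.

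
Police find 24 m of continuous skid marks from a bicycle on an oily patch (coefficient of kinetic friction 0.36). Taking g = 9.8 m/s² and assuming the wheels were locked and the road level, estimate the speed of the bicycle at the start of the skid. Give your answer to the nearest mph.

Initial speed ≈ 29 mph

Deceleration a = μg = 0.36 × 9.8 = 3.528 m/s².
v = √(2a·d) = √(2 × 3.528 × 24) = √169.344 = 13.0132 m/s.
= 13.0132 ÷ 0.44704 = 29.110 mph.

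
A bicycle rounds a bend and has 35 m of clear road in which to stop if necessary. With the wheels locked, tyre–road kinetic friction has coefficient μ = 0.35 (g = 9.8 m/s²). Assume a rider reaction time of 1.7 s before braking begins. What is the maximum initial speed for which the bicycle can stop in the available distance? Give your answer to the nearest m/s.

a = μg = 0.35 × 9.8 = 3.430 m/s².
Stopping distance: v·t_r + v²/(2a) = 35 with t_r = 1.7 s and a = 3.430 m/s².
So v² + 11.662 v − 240.10 = 0.
Positive root: v = −a·t_r + √((a·t_r)² + 2a·d) = −5.831 + √(34.001 + 240.10) = 10.7250 m/s.

Maximum speed ≈ 11 m/s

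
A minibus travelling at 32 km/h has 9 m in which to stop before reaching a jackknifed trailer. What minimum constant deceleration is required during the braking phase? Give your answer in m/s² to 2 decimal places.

32 km/h ÷ 3.6 = 8.8889 m/s.
v² = 2a·d ⇒ a = v²/(2d) = 8.8889² / (2 × 9.000) = 79.013 / 18.000 = 4.3896 m/s².

Required deceleration ≈ 4.39 m/s²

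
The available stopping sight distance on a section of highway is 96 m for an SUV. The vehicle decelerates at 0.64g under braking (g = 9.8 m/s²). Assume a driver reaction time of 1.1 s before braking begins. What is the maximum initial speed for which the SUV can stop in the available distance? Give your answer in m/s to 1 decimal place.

a = 0.64 × 9.8 = 6.272 m/s².
Stopping distance: v·t_r + v²/(2a) = 96 with t_r = 1.1 s and a = 6.272 m/s².
So v² + 13.798 v − 1204.22 = 0.
Positive root: v = −a·t_r + √((a·t_r)² + 2a·d) = −6.899 + √(47.596 + 1204.22) = 28.4820 m/s.

Maximum speed ≈ 28.5 m/s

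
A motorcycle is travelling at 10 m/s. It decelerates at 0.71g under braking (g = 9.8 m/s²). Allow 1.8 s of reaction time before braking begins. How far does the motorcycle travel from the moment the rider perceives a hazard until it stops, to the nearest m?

Total stopping distance ≈ 25 m

a = 0.71 × 9.8 = 6.958 m/s².
Reaction distance = v·t_r = 10.0000 × 1.8 = 18.000 m.
Braking distance = v²/(2a) = 10.0000² / (2 × 6.958) = 100.000 / 13.916 = 7.186 m.
Total = 18.000 + 7.186 = 25.186 m.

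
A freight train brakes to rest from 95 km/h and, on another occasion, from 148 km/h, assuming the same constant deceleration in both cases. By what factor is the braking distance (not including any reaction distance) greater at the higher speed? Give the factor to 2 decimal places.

Factor ≈ 2.43

Braking distance d = v²/(2a), so with a fixed, d ∝ v².
Factor = (148/95)² = 1.5579² = 2.4271.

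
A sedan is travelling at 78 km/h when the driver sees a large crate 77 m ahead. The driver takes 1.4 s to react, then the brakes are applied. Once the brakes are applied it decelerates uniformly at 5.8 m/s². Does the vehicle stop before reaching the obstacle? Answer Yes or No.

78 km/h ÷ 3.6 = 21.6667 m/s.
Reaction distance = 21.6667 × 1.4 = 30.333 m.
Braking distance = v²/(2a) = 469.446 / 11.600 = 40.469 m.
Total stopping distance = 30.333 + 40.469 = 70.802 m, vs 77 m available — it stops with 77 − 70.802 = 6.198 m to spare.

Yes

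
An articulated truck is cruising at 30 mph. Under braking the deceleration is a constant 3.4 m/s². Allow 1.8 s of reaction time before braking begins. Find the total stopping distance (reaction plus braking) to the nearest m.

30 mph × 0.44704 = 13.4112 m/s.
Reaction distance = v·t_r = 13.4112 × 1.8 = 24.140 m.
Braking distance = v²/(2a) = 13.4112² / (2 × 3.400) = 179.860 / 6.800 = 26.450 m.
Total = 24.140 + 26.450 = 50.590 m.

Total stopping distance ≈ 51 m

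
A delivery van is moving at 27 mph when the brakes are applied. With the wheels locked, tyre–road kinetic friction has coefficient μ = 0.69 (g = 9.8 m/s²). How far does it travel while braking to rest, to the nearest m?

Braking distance ≈ 11 m

27 mph × 0.44704 = 12.0701 m/s.
a = μg = 0.69 × 9.8 = 6.762 m/s².
Braking distance = v²/(2a) = 12.0701² / (2 × 6.762) = 145.687 / 13.524 = 10.772 m.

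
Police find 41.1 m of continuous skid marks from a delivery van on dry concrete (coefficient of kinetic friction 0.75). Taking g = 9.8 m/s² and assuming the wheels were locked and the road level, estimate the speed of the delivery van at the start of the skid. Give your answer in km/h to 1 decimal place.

Deceleration a = μg = 0.75 × 9.8 = 7.350 m/s².
v = √(2a·d) = √(2 × 7.350 × 41.1) = √604.170 = 24.5799 m/s.
= 24.5799 × 3.6 = 88.488 km/h.

Initial speed ≈ 88.5 km/h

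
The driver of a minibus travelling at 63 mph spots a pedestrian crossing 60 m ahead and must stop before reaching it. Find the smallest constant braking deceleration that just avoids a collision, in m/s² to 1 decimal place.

63 mph × 0.44704 = 28.1635 m/s.
v² = 2a·d ⇒ a = v²/(2d) = 28.1635² / (2 × 60.000) = 793.183 / 120.000 = 6.6099 m/s².

Required deceleration ≈ 6.6 m/s²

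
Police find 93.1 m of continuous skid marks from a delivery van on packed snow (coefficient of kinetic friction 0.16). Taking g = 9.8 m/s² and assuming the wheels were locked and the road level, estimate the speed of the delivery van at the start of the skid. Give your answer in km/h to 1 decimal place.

Initial speed ≈ 61.5 km/h

Deceleration a = μg = 0.16 × 9.8 = 1.568 m/s².
v = √(2a·d) = √(2 × 1.568 × 93.1) = √291.962 = 17.0869 m/s.
= 17.0869 × 3.6 = 61.513 km/h.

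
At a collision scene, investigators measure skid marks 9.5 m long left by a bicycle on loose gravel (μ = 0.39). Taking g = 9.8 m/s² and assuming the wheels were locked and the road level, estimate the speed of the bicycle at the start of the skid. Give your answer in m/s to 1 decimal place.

Deceleration a = μg = 0.39 × 9.8 = 3.822 m/s².
v = √(2a·d) = √(2 × 3.822 × 9.5) = √72.618 = 8.5216 m/s.

Initial speed ≈ 8.5 m/s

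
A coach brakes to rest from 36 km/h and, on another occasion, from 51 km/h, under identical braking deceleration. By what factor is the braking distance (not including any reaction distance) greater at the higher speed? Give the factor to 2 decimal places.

Braking distance d = v²/(2a), so with a fixed, d ∝ v².
Factor = (51/36)² = 1.4167² = 2.0070.

Factor ≈ 2.01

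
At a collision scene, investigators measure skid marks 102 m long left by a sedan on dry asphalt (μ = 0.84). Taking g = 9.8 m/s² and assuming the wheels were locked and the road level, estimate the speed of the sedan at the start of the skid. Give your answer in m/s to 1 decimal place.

Initial speed ≈ 41.0 m/s

Deceleration a = μg = 0.84 × 9.8 = 8.232 m/s².
v = √(2a·d) = √(2 × 8.232 × 102) = √1679.328 = 40.9796 m/s.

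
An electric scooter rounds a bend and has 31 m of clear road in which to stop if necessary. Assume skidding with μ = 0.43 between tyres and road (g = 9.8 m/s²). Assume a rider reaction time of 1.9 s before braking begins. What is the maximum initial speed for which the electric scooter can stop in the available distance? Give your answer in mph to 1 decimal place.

Maximum speed ≈ 22.4 mph

a = μg = 0.43 × 9.8 = 4.214 m/s².
Stopping distance: v·t_r + v²/(2a) = 31 with t_r = 1.9 s and a = 4.214 m/s².
So v² + 16.013 v − 261.27 = 0.
Positive root: v = −a·t_r + √((a·t_r)² + 2a·d) = −8.007 + √(64.112 + 261.27) = 10.0313 m/s.
10.0313 m/s ÷ 0.44704 = 22.439 mph.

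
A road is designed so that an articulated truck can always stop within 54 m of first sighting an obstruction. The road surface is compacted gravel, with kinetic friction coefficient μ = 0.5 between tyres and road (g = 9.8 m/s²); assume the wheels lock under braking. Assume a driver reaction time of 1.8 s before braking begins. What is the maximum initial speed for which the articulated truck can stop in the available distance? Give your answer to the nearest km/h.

a = μg = 0.5 × 9.8 = 4.900 m/s².
Stopping distance: v·t_r + v²/(2a) = 54 with t_r = 1.8 s and a = 4.900 m/s².
So v² + 17.640 v − 529.20 = 0.
Positive root: v = −a·t_r + √((a·t_r)² + 2a·d) = −8.820 + √(77.792 + 529.20) = 15.8172 m/s.
15.8172 m/s × 3.6 = 56.942 km/h.

Maximum speed ≈ 57 km/h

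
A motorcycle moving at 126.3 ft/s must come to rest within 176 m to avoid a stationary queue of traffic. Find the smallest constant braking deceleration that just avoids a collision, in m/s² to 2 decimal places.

126.3 ft/s × 0.3048 = 38.4962 m/s.
v² = 2a·d ⇒ a = v²/(2d) = 38.4962² / (2 × 176.000) = 1481.957 / 352.000 = 4.2101 m/s².

Required deceleration ≈ 4.21 m/s²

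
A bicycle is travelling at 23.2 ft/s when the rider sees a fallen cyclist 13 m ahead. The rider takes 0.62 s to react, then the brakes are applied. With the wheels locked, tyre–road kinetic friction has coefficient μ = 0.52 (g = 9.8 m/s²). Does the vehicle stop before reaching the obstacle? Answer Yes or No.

23.2 ft/s × 0.3048 = 7.0714 m/s.
a = μg = 0.52 × 9.8 = 5.096 m/s².
Reaction distance = 7.0714 × 0.62 = 4.384 m.
Braking distance = v²/(2a) = 50.005 / 10.192 = 4.906 m.
Total stopping distance = 4.384 + 4.906 = 9.290 m, vs 13 m available — it stops with 13 − 9.290 = 3.710 m to spare.

Yes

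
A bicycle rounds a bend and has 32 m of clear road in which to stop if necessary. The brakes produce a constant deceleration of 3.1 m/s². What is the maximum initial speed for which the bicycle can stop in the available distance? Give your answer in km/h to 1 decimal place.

Maximum speed ≈ 50.7 km/h

v²/(2a) = d ⇒ v = √(2 × 3.100 × 32) = √198.40 = 14.0855 m/s.
14.0855 m/s × 3.6 = 50.708 km/h.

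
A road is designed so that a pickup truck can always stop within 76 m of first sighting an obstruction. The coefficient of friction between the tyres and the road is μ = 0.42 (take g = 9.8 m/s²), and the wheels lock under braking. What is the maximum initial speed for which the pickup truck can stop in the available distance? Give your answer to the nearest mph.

Maximum speed ≈ 56 mph

a = μg = 0.42 × 9.8 = 4.116 m/s².
v²/(2a) = d ⇒ v = √(2 × 4.116 × 76) = √625.63 = 25.0126 m/s.
25.0126 m/s ÷ 0.44704 = 55.952 mph.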